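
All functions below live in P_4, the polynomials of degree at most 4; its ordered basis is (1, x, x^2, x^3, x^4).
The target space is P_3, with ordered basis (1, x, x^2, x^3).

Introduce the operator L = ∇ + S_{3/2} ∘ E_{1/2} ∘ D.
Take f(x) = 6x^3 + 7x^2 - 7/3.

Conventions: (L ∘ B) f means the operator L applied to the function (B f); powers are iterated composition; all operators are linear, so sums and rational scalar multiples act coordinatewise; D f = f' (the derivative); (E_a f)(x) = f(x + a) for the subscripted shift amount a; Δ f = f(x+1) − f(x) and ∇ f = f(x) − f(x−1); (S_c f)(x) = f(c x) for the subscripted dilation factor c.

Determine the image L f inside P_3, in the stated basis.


∇ f = 18x^2 - 4x - 1
D f = 18x^2 + 14x
E_{1/2} D f = 18x^2 + 32x + 23/2
S_{3/2} E_{1/2} D f = (81/2)x^2 + 48x + 23/2
(∇ + S_{3/2} ∘ E_{1/2} ∘ D) f = (117/2)x^2 + 44x + 21/2

the result is g(x) = (117/2)x^2 + 44x + 21/2


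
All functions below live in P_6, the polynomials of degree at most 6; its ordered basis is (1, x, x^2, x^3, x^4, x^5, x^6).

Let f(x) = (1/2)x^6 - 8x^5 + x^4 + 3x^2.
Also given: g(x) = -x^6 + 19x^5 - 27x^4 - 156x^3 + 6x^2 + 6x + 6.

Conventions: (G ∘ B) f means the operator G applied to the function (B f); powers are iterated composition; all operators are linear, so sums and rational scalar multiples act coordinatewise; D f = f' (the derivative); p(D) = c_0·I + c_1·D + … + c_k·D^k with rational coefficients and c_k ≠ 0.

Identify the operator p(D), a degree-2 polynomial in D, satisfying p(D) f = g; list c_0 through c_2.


c_0 = -2, c_1 = 1, c_2 = 1

D^0 f = (1/2)x^6 - 8x^5 + x^4 + 3x^2
D^1 f = 3x^5 - 40x^4 + 4x^3 + 6x
D^2 f = 15x^4 - 160x^3 + 12x^2 + 6
matching coefficients of g against c_0 f + c_1 Df + … from the top degree down determines the c_i
solution: c_0 = -2, c_1 = 1, c_2 = 1


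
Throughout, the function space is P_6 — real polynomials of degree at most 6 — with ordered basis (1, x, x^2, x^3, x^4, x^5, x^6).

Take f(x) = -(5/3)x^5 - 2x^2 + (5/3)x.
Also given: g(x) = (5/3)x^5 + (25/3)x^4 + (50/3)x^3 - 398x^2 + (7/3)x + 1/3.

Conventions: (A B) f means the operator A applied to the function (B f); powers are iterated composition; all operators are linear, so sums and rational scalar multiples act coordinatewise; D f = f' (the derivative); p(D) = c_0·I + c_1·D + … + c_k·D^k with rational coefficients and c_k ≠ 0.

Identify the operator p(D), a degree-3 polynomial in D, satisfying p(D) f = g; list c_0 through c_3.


p(D) = -I − D − (1/2)·D^2 + 4·D^3, i.e. c_0 = -1, c_1 = -1, c_2 = -1/2, c_3 = 4

D^0 f = -(5/3)x^5 - 2x^2 + (5/3)x
D^1 f = -(25/3)x^4 - 4x + 5/3
D^2 f = -(100/3)x^3 - 4
D^3 f = -100x^2
matching coefficients of g against c_0 f + c_1 Df + … from the top degree down determines the c_i
solution: c_0 = -1, c_1 = -1, c_2 = -1/2, c_3 = 4


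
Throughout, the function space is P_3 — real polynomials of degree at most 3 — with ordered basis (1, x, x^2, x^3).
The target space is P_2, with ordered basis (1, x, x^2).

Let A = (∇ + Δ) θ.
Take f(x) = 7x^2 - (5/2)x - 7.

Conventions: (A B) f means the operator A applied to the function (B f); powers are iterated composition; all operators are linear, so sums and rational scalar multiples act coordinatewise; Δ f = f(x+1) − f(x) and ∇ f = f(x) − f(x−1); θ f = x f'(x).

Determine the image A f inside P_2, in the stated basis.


θ f = 14x^2 - (5/2)x
∇ θ f = 28x - 33/2
Δ θ f = 28x + 23/2
(∇ + Δ) θ f = 56x - 5

the image equals g(x) = 56x - 5


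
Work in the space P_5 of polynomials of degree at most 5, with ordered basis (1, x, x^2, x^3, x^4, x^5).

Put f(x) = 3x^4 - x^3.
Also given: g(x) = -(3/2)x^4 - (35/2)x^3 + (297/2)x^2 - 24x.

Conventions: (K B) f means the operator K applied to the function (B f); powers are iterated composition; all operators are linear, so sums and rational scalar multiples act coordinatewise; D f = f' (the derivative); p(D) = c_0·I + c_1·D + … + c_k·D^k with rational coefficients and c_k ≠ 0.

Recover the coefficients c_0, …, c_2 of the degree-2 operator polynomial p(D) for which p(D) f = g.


D^0 f = 3x^4 - x^3
D^1 f = 12x^3 - 3x^2
D^2 f = 36x^2 - 6x
matching coefficients of g against c_0 f + c_1 Df + … from the top degree down determines the c_i
solution: c_0 = -1/2, c_1 = -3/2, c_2 = 4

c_0 = -1/2, c_1 = -3/2, c_2 = 4


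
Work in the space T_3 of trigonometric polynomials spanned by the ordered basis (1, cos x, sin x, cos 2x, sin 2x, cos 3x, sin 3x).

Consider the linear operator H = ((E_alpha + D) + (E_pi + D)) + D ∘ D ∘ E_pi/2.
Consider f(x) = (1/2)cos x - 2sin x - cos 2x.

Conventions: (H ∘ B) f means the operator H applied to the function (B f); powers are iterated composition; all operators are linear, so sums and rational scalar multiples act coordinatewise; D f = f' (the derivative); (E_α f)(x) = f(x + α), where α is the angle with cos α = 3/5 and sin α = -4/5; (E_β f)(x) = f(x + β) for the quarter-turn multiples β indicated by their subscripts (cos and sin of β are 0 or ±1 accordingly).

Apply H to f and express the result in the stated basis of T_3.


the image equals g(x) = -(3/5)cos x + (7/10)sin x - (118/25)cos 2x + (76/25)sin 2x

E_alpha f = (19/10)cos x - (4/5)sin x + (7/25)cos 2x - (24/25)sin 2x
D f = -2cos x - (1/2)sin x + 2sin 2x
(E_alpha + D) f = -(1/10)cos x - (13/10)sin x + (7/25)cos 2x + (26/25)sin 2x
E_pi f = -(1/2)cos x + 2sin x - cos 2x
D f = -2cos x - (1/2)sin x + 2sin 2x
(E_pi + D) f = -(5/2)cos x + (3/2)sin x - cos 2x + 2sin 2x
((E_alpha + D) + (E_pi + D)) f = -(13/5)cos x + (1/5)sin x - (18/25)cos 2x + (76/25)sin 2x
E_pi/2 f = -2cos x - (1/2)sin x + cos 2x
D E_pi/2 f = -(1/2)cos x + 2sin x - 2sin 2x
D D E_pi/2 f = 2cos x + (1/2)sin x - 4cos 2x
(((E_alpha + D) + (E_pi + D)) + D ∘ D ∘ E_pi/2) f = -(3/5)cos x + (7/10)sin x - (118/25)cos 2x + (76/25)sin 2x


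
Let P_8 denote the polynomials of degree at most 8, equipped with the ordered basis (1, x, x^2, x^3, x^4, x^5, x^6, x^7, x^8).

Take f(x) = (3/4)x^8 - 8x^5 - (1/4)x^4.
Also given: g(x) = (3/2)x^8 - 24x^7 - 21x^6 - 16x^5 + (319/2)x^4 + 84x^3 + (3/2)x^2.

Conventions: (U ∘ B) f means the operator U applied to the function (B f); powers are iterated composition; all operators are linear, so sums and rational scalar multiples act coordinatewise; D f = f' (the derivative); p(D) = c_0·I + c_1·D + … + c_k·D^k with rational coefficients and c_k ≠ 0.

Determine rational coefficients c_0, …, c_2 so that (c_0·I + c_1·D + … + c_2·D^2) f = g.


c_0 = 2, c_1 = -4, c_2 = -1/2

D^0 f = (3/4)x^8 - 8x^5 - (1/4)x^4
D^1 f = 6x^7 - 40x^4 - x^3
D^2 f = 42x^6 - 160x^3 - 3x^2
matching coefficients of g against c_0 f + c_1 Df + … from the top degree down determines the c_i
solution: c_0 = 2, c_1 = -4, c_2 = -1/2


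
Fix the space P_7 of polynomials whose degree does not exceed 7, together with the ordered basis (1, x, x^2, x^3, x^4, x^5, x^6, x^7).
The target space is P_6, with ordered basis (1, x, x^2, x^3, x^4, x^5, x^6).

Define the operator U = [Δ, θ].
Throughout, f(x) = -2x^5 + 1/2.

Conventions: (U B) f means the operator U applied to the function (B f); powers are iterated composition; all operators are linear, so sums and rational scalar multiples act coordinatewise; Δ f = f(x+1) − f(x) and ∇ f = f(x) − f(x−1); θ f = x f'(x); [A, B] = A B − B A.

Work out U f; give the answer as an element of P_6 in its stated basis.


the result is g(x) = -10x^4 - 40x^3 - 60x^2 - 40x - 10

θ f = -10x^5
Δ θ f = -50x^4 - 100x^3 - 100x^2 - 50x - 10
Δ f = -10x^4 - 20x^3 - 20x^2 - 10x - 2
θ Δ f = -40x^4 - 60x^3 - 40x^2 - 10x
[Δ, θ] f = -10x^4 - 40x^3 - 60x^2 - 40x - 10


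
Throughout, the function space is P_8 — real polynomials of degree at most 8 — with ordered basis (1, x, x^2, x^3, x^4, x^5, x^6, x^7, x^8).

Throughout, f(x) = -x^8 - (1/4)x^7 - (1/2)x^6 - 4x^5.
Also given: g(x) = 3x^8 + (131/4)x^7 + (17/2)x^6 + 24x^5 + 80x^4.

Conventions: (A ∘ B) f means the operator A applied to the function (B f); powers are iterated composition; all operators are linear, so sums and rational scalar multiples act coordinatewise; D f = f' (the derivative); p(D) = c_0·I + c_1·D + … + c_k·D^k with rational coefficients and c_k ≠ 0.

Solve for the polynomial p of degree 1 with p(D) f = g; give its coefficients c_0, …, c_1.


c_0 = -3, c_1 = -4

D^0 f = -x^8 - (1/4)x^7 - (1/2)x^6 - 4x^5
D^1 f = -8x^7 - (7/4)x^6 - 3x^5 - 20x^4
matching coefficients of g against c_0 f + c_1 Df + … from the top degree down determines the c_i
solution: c_0 = -3, c_1 = -4


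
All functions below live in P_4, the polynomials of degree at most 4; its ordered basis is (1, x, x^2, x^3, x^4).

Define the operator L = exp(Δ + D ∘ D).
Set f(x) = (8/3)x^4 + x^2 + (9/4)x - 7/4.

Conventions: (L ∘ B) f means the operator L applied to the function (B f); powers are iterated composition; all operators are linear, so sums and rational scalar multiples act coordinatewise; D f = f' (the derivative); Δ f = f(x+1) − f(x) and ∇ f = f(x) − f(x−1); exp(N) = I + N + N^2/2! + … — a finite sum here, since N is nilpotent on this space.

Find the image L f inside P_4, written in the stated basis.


order-1 term: (32/3)x^3 + 48x^2 + (38/3)x + 95/12
order-2 term: 16x^2 + 96x + 251/3
order-3 term: (32/3)x + 48
order-4 term: 8/3
the series for exp(Δ + D ∘ D) f terminates at order 4
exp(Δ + D ∘ D) f = (8/3)x^4 + (32/3)x^3 + 65x^2 + (1459/12)x + 281/2

the result is g(x) = (8/3)x^4 + (32/3)x^3 + 65x^2 + (1459/12)x + 281/2


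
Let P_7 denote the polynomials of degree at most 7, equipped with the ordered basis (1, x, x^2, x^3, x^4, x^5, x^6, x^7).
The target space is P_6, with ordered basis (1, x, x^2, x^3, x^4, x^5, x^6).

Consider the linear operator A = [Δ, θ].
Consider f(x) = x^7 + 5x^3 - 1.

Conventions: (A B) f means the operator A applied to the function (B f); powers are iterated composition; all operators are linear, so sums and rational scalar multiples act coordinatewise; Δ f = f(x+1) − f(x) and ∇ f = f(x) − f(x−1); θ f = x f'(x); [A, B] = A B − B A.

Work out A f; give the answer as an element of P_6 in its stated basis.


θ f = 7x^7 + 15x^3
Δ θ f = 49x^6 + 147x^5 + 245x^4 + 245x^3 + 192x^2 + 94x + 22
Δ f = 7x^6 + 21x^5 + 35x^4 + 35x^3 + 36x^2 + 22x + 6
θ Δ f = 42x^6 + 105x^5 + 140x^4 + 105x^3 + 72x^2 + 22x
[Δ, θ] f = 7x^6 + 42x^5 + 105x^4 + 140x^3 + 120x^2 + 72x + 22

the result is g(x) = 7x^6 + 42x^5 + 105x^4 + 140x^3 + 120x^2 + 72x + 22


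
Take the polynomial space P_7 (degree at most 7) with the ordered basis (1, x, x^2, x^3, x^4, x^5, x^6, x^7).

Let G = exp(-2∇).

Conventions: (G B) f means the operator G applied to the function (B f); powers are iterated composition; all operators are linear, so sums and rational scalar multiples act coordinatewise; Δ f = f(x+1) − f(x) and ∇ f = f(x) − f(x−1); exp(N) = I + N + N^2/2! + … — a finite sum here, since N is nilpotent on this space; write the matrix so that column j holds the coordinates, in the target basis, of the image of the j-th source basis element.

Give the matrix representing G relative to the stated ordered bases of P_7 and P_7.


image of 1: 1
image of x: x - 2
image of x^2: x^2 - 4x + 6
image of x^3: x^3 - 6x^2 + 18x - 22
image of x^4: x^4 - 8x^3 + 36x^2 - 88x + 94
image of x^5: x^5 - 10x^4 + 60x^3 - 220x^2 + 470x - 454
image of x^6: x^6 - 12x^5 + 90x^4 - 440x^3 + 1410x^2 - 2724x + 2430
image of x^7: x^7 - 14x^6 + 126x^5 - 770x^4 + 3290x^3 - 9534x^2 + 17010x - 14214
each image's coordinates form column j of the matrix

the matrix is [[1, -2, 6, -22, 94, -454, 2430, -14214]; [0, 1, -4, 18, -88, 470, -2724, 17010]; [0, 0, 1, -6, 36, -220, 1410, -9534]; [0, 0, 0, 1, -8, 60, -440, 3290]; [0, 0, 0, 0, 1, -10, 90, -770]; [0, 0, 0, 0, 0, 1, -12, 126]; [0, 0, 0, 0, 0, 0, 1, -14]; [0, 0, 0, 0, 0, 0, 0, 1]] (rows listed top to bottom)


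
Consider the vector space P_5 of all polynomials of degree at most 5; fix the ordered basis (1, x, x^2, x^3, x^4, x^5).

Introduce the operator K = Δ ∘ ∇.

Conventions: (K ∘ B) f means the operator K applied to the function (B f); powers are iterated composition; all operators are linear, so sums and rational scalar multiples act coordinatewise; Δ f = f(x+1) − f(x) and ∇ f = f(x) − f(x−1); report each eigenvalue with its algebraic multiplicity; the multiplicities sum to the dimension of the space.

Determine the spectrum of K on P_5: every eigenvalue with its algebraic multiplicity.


λ = 0 (multiplicity 6)

image of 1: 0
image of x: 0
image of x^2: 2
image of x^3: 6x
image of x^4: 12x^2 + 2
image of x^5: 20x^3 + 10x
the matrix is upper triangular; its diagonal is (0, 0, 0, 0, 0, 0)
for a triangular matrix the eigenvalues are the diagonal entries, with algebraic multiplicity their repetition count


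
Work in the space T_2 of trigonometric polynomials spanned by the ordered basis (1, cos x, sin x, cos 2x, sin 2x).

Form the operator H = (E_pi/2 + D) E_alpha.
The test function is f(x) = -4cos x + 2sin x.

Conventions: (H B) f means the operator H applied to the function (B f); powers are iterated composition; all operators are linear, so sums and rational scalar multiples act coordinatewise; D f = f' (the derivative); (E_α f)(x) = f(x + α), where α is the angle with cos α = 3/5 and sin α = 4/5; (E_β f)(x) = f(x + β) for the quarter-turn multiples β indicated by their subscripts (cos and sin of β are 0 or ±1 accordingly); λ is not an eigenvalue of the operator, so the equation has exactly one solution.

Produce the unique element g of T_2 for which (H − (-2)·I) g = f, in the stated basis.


write g with unknown coordinates in the stated basis and equate coefficients in (H − (-2)·I) g = f
solving from the highest basis element down gives g = -(5/2)cos x - (5/2)sin x
check: H g = cos x + 7sin x
so H g − (-2)·g = -4cos x + 2sin x = f ✓

the image equals g(x) = -(5/2)cos x - (5/2)sin x


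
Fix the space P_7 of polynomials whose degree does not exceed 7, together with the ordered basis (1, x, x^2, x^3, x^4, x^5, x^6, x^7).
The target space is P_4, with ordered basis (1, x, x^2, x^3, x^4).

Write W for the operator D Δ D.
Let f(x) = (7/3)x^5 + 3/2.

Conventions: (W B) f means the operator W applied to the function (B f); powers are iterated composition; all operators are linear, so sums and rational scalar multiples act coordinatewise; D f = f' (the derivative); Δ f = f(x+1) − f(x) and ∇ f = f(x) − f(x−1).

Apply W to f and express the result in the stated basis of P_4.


D f = (35/3)x^4
Δ D f = (140/3)x^3 + 70x^2 + (140/3)x + 35/3
D Δ D f = 140x^2 + 140x + 140/3

g(x) = 140x^2 + 140x + 140/3


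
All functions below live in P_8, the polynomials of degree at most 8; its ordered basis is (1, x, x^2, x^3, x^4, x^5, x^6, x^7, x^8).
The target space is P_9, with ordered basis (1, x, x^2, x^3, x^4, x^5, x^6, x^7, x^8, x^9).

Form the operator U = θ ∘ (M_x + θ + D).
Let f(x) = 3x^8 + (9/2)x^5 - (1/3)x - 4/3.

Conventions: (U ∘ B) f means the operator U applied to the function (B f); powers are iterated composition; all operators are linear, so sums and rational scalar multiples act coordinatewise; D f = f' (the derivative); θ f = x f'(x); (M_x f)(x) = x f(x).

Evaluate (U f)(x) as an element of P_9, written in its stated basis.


the result is g(x) = 27x^9 + 192x^8 + 168x^7 + 27x^6 + (225/2)x^5 + 90x^4 - (2/3)x^2 - (5/3)x

M_x f = 3x^9 + (9/2)x^6 - (1/3)x^2 - (4/3)x
θ f = 24x^8 + (45/2)x^5 - (1/3)x
D f = 24x^7 + (45/2)x^4 - 1/3
(M_x + θ + D) f = 3x^9 + 24x^8 + 24x^7 + (9/2)x^6 + (45/2)x^5 + (45/2)x^4 - (1/3)x^2 - (5/3)x - 1/3
θ (M_x + θ + D) f = 27x^9 + 192x^8 + 168x^7 + 27x^6 + (225/2)x^5 + 90x^4 - (2/3)x^2 - (5/3)x


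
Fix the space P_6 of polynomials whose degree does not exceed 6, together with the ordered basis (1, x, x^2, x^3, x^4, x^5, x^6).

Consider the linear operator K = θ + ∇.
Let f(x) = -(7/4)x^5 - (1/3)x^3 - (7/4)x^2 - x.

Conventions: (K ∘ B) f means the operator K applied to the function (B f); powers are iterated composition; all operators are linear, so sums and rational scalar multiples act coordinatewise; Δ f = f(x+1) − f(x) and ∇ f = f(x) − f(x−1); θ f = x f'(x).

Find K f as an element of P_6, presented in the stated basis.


θ f = -(35/4)x^5 - x^3 - (7/2)x^2 - x
∇ f = -(35/4)x^4 + (35/2)x^3 - (37/2)x^2 + (25/4)x - 4/3
(θ + ∇) f = -(35/4)x^5 - (35/4)x^4 + (33/2)x^3 - 22x^2 + (21/4)x - 4/3

the image equals g(x) = -(35/4)x^5 - (35/4)x^4 + (33/2)x^3 - 22x^2 + (21/4)x - 4/3


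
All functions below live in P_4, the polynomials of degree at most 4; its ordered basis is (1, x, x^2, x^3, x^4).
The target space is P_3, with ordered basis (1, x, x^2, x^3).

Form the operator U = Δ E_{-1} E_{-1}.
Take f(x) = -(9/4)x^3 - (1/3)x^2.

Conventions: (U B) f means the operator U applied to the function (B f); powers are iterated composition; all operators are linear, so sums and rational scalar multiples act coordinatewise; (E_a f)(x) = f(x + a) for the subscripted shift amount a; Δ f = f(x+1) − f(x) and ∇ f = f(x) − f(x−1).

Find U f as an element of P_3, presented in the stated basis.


E_{-1} f = -(9/4)x^3 + (77/12)x^2 - (73/12)x + 23/12
E_{-1} E_{-1} f = -(9/4)x^3 + (79/6)x^2 - (77/3)x + 50/3
Δ (E_{-1} E_{-1}) f = -(27/4)x^2 + (235/12)x - 59/4

g(x) = -(27/4)x^2 + (235/12)x - 59/4


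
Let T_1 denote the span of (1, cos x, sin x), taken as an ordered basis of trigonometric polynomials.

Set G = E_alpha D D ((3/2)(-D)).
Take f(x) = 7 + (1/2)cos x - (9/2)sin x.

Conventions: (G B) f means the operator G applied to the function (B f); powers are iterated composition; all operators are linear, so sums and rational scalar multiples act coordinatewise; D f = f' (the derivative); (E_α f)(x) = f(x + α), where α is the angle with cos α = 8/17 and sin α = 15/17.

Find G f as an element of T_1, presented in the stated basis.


D f = -(9/2)cos x - (1/2)sin x
(-D) f = (9/2)cos x + (1/2)sin x
((3/2)(-D)) f = (27/4)cos x + (3/4)sin x
D ((3/2)(-D)) f = (3/4)cos x - (27/4)sin x
D D ((3/2)(-D)) f = -(27/4)cos x - (3/4)sin x
E_alpha D D ((3/2)(-D)) f = -(261/68)cos x + (381/68)sin x

the result is g(x) = -(261/68)cos x + (381/68)sin x


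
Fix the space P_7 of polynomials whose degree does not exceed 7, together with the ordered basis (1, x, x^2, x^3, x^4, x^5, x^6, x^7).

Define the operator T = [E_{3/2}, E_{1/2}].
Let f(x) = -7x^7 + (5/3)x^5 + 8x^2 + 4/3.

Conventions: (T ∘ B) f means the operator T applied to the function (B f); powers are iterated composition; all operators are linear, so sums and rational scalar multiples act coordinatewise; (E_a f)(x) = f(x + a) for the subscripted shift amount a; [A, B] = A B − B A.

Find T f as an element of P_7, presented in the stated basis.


E_{1/2} f = -7x^7 - (49/2)x^6 - (421/12)x^5 - (635/24)x^4 - (535/48)x^3 + (527/96)x^2 + (1489/192)x + 1279/384
E_{3/2} E_{1/2} f = -7x^7 - 98x^6 - (1759/3)x^5 - (5830/3)x^4 - (11560/3)x^3 - (13688/3)x^2 - (8912/3)x - 2428/3
E_{3/2} f = -7x^7 - (147/2)x^6 - (3949/12)x^5 - (6515/8)x^4 - (19245/16)x^3 - (33665/32)x^2 - (31485/64)x - 33643/384
E_{1/2} E_{3/2} f = -7x^7 - 98x^6 - (1759/3)x^5 - (5830/3)x^4 - (11560/3)x^3 - (13688/3)x^2 - (8912/3)x - 2428/3
[E_{3/2}, E_{1/2}] f = 0

the result is g(x) = 0


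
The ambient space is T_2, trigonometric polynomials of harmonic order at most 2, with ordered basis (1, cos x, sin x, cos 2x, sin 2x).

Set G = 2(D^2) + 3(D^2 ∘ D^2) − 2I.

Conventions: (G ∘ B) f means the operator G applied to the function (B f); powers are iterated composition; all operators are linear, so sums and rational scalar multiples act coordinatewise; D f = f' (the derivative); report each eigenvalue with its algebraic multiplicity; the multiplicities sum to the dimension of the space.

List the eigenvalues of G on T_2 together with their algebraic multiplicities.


image of 1: -2
image of cos x: -cos x
image of sin x: -sin x
image of cos 2x: 38cos 2x
image of sin 2x: 38sin 2x
the matrix is diagonal; its diagonal is (-2, -1, -1, 38, 38)
for a triangular matrix the eigenvalues are the diagonal entries, with algebraic multiplicity their repetition count

λ = -2 (multiplicity 1), λ = -1 (multiplicity 2), λ = 38 (multiplicity 2)


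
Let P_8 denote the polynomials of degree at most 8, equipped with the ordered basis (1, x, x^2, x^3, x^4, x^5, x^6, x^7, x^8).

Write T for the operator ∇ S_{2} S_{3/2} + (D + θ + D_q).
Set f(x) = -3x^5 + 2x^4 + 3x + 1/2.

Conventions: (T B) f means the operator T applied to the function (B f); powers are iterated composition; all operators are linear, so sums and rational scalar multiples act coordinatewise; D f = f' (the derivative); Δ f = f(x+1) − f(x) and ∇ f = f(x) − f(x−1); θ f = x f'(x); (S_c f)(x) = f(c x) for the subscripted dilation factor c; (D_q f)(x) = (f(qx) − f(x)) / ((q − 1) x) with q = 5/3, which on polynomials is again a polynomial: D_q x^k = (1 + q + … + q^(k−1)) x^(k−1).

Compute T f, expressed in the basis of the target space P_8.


S_{3/2} f = -(729/32)x^5 + (81/8)x^4 + (9/2)x + 1/2
S_{2} S_{3/2} f = -729x^5 + 162x^4 + 9x + 1/2
∇ S_{2} S_{3/2} f = -3645x^4 + 7938x^3 - 8262x^2 + 4293x - 882
D f = -15x^4 + 8x^3 + 3
θ f = -15x^5 + 8x^4 + 3x
D_q f = -(1441/27)x^4 + (544/27)x^3 + 3
(D + θ + D_q) f = -15x^5 - (1630/27)x^4 + (760/27)x^3 + 3x + 6
(∇ S_{2} S_{3/2} + (D + θ + D_q)) f = -15x^5 - (100045/27)x^4 + (215086/27)x^3 - 8262x^2 + 4296x - 876

the result is g(x) = -15x^5 - (100045/27)x^4 + (215086/27)x^3 - 8262x^2 + 4296x - 876


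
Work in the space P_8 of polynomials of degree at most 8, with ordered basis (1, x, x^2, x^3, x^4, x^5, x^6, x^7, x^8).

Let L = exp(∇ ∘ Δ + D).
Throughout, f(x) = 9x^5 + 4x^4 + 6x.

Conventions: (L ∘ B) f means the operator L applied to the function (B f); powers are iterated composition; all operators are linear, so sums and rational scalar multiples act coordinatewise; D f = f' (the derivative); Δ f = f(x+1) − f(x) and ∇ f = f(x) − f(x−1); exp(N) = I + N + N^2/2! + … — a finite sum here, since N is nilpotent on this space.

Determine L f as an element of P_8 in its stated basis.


the result is g(x) = 9x^5 + 49x^4 + 286x^3 + 702x^2 + 1333x + 933

order-1 term: 45x^4 + 196x^3 + 48x^2 + 90x + 14
order-2 term: 90x^3 + 564x^2 + 636x + 138
order-3 term: 90x^2 + 556x + 588
order-4 term: 45x + 184
order-5 term: 9
the series for exp(∇ ∘ Δ + D) f terminates at order 5
exp(∇ ∘ Δ + D) f = 9x^5 + 49x^4 + 286x^3 + 702x^2 + 1333x + 933


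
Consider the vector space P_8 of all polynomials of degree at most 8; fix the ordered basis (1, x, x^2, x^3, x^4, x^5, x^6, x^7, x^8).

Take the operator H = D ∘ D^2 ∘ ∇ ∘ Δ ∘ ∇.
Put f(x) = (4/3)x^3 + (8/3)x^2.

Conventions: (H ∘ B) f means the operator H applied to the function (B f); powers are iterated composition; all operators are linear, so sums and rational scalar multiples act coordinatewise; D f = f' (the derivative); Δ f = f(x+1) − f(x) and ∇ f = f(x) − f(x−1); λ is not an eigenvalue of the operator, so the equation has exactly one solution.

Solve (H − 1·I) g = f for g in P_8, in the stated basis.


g(x) = -(4/3)x^3 - (8/3)x^2

write g with unknown coordinates in the stated basis and equate coefficients in (H − 1·I) g = f
solving from the highest basis element down gives g = -(4/3)x^3 - (8/3)x^2
check: H g = 0
so H g − 1·g = (4/3)x^3 + (8/3)x^2 = f ✓


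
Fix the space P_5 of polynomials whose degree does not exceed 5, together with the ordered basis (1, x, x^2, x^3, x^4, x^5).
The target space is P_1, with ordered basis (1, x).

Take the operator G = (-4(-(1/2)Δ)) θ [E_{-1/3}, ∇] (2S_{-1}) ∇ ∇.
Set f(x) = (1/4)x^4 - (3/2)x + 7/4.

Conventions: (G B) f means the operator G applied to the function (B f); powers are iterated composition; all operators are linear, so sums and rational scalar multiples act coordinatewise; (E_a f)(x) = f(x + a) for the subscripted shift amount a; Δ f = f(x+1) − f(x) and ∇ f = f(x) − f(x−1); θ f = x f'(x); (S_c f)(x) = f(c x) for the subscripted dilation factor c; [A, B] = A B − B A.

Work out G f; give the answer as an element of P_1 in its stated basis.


∇ f = x^3 - (3/2)x^2 + x - 7/4
∇ ∇ f = 3x^2 - 6x + 7/2
S_{-1} (∇ ∇) f = 3x^2 + 6x + 7/2
(2S_{-1}) (∇ ∇) f = 6x^2 + 12x + 7
∇ ((2S_{-1}) ∇ ∇) f = 12x + 6
E_{-1/3} ∇ ((2S_{-1}) ∇ ∇) f = 12x + 2
E_{-1/3} ((2S_{-1}) ∇ ∇) f = 6x^2 + 8x + 11/3
∇ E_{-1/3} ((2S_{-1}) ∇ ∇) f = 12x + 2
[E_{-1/3}, ∇] ((2S_{-1}) ∇ ∇) f = 0
θ [E_{-1/3}, ∇] ((2S_{-1}) ∇ ∇) f = 0
Δ (θ [E_{-1/3}, ∇]) ((2S_{-1}) ∇ ∇) f = 0
(-(1/2)Δ) (θ [E_{-1/3}, ∇]) ((2S_{-1}) ∇ ∇) f = 0
(-4(-(1/2)Δ)) (θ [E_{-1/3}, ∇]) ((2S_{-1}) ∇ ∇) f = 0

the result is g(x) = 0


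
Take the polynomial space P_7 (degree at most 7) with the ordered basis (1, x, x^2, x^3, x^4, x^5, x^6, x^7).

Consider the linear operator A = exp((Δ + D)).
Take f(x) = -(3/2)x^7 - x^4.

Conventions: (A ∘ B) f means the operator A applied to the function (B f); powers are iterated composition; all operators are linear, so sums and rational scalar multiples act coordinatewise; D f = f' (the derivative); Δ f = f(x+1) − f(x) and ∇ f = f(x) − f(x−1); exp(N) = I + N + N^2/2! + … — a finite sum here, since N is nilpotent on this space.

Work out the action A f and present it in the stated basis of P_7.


order-1 term: -21x^6 - (63/2)x^5 - (105/2)x^4 - (121/2)x^3 - (75/2)x^2 - (29/2)x - 5/2
order-2 term: -126x^5 - 315x^4 - (1155/2)x^3 - 654x^2 - (825/2)x - 116
order-3 term: -420x^4 - 1260x^3 - 2205x^2 - (4159/2)x - 1665/2
order-4 term: -840x^3 - 2520x^2 - 3570x - 2011
order-5 term: -1008x^2 - 2520x - 2100
order-6 term: -672x - 1008
order-7 term: -192
the series for exp((Δ + D)) f terminates at order 7
exp((Δ + D)) f = -(3/2)x^7 - 21x^6 - (315/2)x^5 - (1577/2)x^4 - 2738x^3 - (12849/2)x^2 - (18537/2)x - 6262

g(x) = -(3/2)x^7 - 21x^6 - (315/2)x^5 - (1577/2)x^4 - 2738x^3 - (12849/2)x^2 - (18537/2)x - 6262


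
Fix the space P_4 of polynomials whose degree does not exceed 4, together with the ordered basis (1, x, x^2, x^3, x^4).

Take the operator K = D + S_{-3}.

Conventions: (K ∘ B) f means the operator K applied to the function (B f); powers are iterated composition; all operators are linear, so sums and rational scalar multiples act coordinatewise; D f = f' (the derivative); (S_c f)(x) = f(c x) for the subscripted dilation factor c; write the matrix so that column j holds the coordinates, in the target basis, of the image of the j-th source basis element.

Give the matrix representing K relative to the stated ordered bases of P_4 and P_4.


the matrix is [[1, 1, 0, 0, 0]; [0, -3, 2, 0, 0]; [0, 0, 9, 3, 0]; [0, 0, 0, -27, 4]; [0, 0, 0, 0, 81]] (rows listed top to bottom)

image of 1: 1
image of x: -3x + 1
image of x^2: 9x^2 + 2x
image of x^3: -27x^3 + 3x^2
image of x^4: 81x^4 + 4x^3
each image's coordinates form column j of the matrix


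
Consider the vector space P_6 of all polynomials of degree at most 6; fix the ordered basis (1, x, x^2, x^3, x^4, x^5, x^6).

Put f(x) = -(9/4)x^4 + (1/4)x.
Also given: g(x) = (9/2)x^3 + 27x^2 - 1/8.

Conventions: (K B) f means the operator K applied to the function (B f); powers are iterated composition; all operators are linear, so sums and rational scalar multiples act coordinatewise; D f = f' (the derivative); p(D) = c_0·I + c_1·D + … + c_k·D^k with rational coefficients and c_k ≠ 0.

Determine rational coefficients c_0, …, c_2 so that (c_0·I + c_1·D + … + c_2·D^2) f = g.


D^0 f = -(9/4)x^4 + (1/4)x
D^1 f = -9x^3 + 1/4
D^2 f = -27x^2
matching coefficients of g against c_0 f + c_1 Df + … from the top degree down determines the c_i
solution: c_0 = 0, c_1 = -1/2, c_2 = -1

c_0 = 0, c_1 = -1/2, c_2 = -1


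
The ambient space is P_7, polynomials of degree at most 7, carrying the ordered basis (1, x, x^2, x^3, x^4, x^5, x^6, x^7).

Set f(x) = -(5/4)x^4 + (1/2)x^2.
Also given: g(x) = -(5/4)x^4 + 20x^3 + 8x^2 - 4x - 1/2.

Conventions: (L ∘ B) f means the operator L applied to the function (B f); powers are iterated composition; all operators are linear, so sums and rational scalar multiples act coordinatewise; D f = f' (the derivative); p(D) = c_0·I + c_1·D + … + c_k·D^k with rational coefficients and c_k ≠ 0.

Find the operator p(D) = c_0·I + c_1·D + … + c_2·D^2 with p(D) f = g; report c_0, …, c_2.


D^0 f = -(5/4)x^4 + (1/2)x^2
D^1 f = -5x^3 + x
D^2 f = -15x^2 + 1
matching coefficients of g against c_0 f + c_1 Df + … from the top degree down determines the c_i
solution: c_0 = 1, c_1 = -4, c_2 = -1/2

p(D) = I − 4·D − (1/2)·D^2, i.e. c_0 = 1, c_1 = -4, c_2 = -1/2


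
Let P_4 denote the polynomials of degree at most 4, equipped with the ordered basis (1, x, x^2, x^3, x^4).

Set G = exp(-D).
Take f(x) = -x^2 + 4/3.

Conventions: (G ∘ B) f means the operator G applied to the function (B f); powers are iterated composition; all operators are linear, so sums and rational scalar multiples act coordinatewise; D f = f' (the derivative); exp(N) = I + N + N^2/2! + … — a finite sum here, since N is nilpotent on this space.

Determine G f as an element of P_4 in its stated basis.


the image equals g(x) = -x^2 + 2x + 1/3

order-1 term: 2x
order-2 term: -1
the series for exp(-D) f terminates at order 2
exp(-D) f = -x^2 + 2x + 1/3


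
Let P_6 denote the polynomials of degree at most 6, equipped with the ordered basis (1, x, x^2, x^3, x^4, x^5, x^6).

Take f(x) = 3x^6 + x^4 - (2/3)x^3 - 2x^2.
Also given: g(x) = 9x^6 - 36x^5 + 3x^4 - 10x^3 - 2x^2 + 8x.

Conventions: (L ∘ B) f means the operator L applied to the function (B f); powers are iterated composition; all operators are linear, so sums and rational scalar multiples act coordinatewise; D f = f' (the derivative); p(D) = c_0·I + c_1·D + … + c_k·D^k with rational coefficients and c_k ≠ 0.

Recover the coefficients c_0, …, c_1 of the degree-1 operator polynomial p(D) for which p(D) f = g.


p(D) = 3·I − 2·D, i.e. c_0 = 3, c_1 = -2

D^0 f = 3x^6 + x^4 - (2/3)x^3 - 2x^2
D^1 f = 18x^5 + 4x^3 - 2x^2 - 4x
matching coefficients of g against c_0 f + c_1 Df + … from the top degree down determines the c_i
solution: c_0 = 3, c_1 = -2


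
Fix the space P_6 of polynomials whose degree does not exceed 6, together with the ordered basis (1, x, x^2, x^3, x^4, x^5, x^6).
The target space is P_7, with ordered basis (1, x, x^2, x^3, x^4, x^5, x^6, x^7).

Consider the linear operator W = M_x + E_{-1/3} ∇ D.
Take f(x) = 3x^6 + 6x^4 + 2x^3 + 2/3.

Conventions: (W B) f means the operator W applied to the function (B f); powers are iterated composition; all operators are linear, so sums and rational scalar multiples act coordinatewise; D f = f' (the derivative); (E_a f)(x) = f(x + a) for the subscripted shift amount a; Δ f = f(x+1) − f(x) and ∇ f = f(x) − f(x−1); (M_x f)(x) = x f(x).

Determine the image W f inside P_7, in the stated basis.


M_x f = 3x^7 + 6x^5 + 2x^4 + (2/3)x
D f = 18x^5 + 24x^3 + 6x^2
∇ D f = 90x^4 - 180x^3 + 252x^2 - 150x + 36
E_{-1/3} ∇ D f = 90x^4 - 300x^3 + 492x^2 - (1174/3)x + 1096/9
(M_x + E_{-1/3} ∇ D) f = 3x^7 + 6x^5 + 92x^4 - 300x^3 + 492x^2 - (1172/3)x + 1096/9

the image equals g(x) = 3x^7 + 6x^5 + 92x^4 - 300x^3 + 492x^2 - (1172/3)x + 1096/9


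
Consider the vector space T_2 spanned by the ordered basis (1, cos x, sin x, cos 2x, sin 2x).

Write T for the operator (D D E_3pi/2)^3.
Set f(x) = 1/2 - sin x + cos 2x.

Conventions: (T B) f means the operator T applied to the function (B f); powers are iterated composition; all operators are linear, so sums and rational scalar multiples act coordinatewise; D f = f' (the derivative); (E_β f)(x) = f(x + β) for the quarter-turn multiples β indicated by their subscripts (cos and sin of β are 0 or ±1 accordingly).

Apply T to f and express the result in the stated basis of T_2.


E_3pi/2 f = 1/2 + cos x - cos 2x
D E_3pi/2 f = -sin x + 2sin 2x
D D E_3pi/2 f = -cos x + 4cos 2x
E_3pi/2 (D D E_3pi/2) f = -sin x - 4cos 2x
D E_3pi/2 (D D E_3pi/2) f = -cos x + 8sin 2x
D D E_3pi/2 (D D E_3pi/2) f = sin x + 16cos 2x
E_3pi/2 (D D E_3pi/2) (D D E_3pi/2) f = -cos x - 16cos 2x
D E_3pi/2 (D D E_3pi/2) (D D E_3pi/2) f = sin x + 32sin 2x
D D E_3pi/2 (D D E_3pi/2) (D D E_3pi/2) f = cos x + 64cos 2x

the result is g(x) = cos x + 64cos 2x


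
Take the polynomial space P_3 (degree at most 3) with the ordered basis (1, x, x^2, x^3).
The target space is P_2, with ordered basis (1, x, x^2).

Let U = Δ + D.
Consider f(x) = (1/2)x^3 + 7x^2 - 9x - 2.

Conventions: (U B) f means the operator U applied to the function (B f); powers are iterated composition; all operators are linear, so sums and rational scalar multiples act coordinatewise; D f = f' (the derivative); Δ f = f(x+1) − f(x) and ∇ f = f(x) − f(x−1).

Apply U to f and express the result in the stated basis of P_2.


Δ f = (3/2)x^2 + (31/2)x - 3/2
D f = (3/2)x^2 + 14x - 9
(Δ + D) f = 3x^2 + (59/2)x - 21/2

the image equals g(x) = 3x^2 + (59/2)x - 21/2


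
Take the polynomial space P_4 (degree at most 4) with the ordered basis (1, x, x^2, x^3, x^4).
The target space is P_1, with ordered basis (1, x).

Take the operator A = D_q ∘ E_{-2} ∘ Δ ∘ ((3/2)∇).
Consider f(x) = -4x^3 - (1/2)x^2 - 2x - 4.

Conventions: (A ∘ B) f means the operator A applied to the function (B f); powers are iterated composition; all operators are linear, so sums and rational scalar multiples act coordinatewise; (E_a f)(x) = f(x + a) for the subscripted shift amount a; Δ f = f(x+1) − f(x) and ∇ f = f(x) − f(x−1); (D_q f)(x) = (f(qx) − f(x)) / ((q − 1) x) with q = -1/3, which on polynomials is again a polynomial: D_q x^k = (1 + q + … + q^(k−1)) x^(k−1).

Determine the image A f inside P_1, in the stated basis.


∇ f = -12x^2 + 11x - 11/2
((3/2)∇) f = -18x^2 + (33/2)x - 33/4
Δ ((3/2)∇) f = -36x - 3/2
E_{-2} Δ ((3/2)∇) f = -36x + 141/2
D_q E_{-2} Δ ((3/2)∇) f = -36

the result is g(x) = -36


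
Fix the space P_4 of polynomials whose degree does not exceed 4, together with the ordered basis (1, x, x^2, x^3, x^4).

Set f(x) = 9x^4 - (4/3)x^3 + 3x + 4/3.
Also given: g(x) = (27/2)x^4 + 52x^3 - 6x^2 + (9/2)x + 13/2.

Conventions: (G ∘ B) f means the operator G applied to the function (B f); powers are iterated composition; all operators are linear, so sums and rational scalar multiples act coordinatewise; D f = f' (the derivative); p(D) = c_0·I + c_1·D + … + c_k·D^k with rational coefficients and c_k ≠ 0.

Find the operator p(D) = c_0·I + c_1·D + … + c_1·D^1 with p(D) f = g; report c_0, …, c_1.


D^0 f = 9x^4 - (4/3)x^3 + 3x + 4/3
D^1 f = 36x^3 - 4x^2 + 3
matching coefficients of g against c_0 f + c_1 Df + … from the top degree down determines the c_i
solution: c_0 = 3/2, c_1 = 3/2

p(D) = (3/2)·I + (3/2)·D, i.e. c_0 = 3/2, c_1 = 3/2


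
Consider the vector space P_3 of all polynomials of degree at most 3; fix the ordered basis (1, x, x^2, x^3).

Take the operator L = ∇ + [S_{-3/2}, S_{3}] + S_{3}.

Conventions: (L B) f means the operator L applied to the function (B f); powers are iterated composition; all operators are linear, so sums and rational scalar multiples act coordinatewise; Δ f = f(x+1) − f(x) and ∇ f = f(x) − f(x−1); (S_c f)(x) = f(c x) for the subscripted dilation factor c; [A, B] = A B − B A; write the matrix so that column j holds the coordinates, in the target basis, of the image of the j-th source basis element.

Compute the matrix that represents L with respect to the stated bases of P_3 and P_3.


image of 1: 1
image of x: 3x + 1
image of x^2: 9x^2 + 2x - 1
image of x^3: 27x^3 + 3x^2 - 3x + 1
each image's coordinates form column j of the matrix

the matrix is [[1, 1, -1, 1]; [0, 3, 2, -3]; [0, 0, 9, 3]; [0, 0, 0, 27]] (rows listed top to bottom)


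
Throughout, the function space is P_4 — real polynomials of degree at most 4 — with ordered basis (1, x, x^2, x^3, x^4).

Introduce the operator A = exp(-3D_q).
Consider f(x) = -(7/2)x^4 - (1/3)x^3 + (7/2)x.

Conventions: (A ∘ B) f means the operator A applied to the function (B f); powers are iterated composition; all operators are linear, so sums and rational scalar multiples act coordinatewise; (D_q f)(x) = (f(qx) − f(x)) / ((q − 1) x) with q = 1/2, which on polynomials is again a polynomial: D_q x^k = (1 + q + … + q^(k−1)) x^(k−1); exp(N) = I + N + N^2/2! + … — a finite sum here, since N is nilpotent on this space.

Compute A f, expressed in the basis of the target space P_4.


the image equals g(x) = -(7/2)x^4 + (929/48)x^3 - (6391/128)x^2 + (19733/256)x - 66255/1024

order-1 term: (315/16)x^3 + (7/4)x^2 - 21/2
order-2 term: -(6615/128)x^2 - (63/16)x
order-3 term: (19845/256)x + 63/16
order-4 term: -59535/1024
the series for exp(-3D_q) f terminates at order 4
exp(-3D_q) f = -(7/2)x^4 + (929/48)x^3 - (6391/128)x^2 + (19733/256)x - 66255/1024


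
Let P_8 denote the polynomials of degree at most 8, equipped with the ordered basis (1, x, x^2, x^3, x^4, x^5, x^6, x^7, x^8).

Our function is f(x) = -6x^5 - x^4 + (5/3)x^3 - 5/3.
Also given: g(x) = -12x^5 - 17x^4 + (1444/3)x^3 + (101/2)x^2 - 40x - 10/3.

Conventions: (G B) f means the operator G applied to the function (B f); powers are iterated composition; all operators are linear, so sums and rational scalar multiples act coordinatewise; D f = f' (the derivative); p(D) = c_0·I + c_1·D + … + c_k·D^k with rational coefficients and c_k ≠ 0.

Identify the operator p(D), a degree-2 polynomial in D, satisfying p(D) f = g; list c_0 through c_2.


p(D) = 2·I + (1/2)·D − 4·D^2, i.e. c_0 = 2, c_1 = 1/2, c_2 = -4

D^0 f = -6x^5 - x^4 + (5/3)x^3 - 5/3
D^1 f = -30x^4 - 4x^3 + 5x^2
D^2 f = -120x^3 - 12x^2 + 10x
matching coefficients of g against c_0 f + c_1 Df + … from the top degree down determines the c_i
solution: c_0 = 2, c_1 = 1/2, c_2 = -4


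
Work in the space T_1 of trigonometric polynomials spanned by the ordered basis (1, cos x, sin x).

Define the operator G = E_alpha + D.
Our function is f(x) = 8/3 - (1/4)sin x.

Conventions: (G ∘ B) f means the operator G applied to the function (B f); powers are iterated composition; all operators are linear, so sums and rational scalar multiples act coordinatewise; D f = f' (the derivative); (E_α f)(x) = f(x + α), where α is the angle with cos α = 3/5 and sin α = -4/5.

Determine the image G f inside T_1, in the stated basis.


the image equals g(x) = 8/3 - (1/20)cos x - (3/20)sin x

E_alpha f = 8/3 + (1/5)cos x - (3/20)sin x
D f = -(1/4)cos x
(E_alpha + D) f = 8/3 - (1/20)cos x - (3/20)sin x


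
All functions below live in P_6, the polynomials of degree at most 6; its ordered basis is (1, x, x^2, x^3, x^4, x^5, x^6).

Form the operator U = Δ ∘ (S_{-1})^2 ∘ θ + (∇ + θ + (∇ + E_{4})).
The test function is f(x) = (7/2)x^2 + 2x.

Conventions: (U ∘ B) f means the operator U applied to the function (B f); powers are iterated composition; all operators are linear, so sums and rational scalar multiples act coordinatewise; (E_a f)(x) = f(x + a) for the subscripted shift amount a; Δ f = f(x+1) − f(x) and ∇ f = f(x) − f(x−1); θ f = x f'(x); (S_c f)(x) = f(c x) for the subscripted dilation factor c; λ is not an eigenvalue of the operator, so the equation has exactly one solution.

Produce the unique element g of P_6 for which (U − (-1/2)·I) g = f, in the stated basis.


write g with unknown coordinates in the stated basis and equate coefficients in (U − (-1/2)·I) g = f
solving from the highest basis element down gives g = x^2 - (28/5)x + 232/15
check: U g = 3x^2 + (24/5)x - 116/15
so U g − (-1/2)·g = (7/2)x^2 + 2x = f ✓

the result is g(x) = x^2 - (28/5)x + 232/15


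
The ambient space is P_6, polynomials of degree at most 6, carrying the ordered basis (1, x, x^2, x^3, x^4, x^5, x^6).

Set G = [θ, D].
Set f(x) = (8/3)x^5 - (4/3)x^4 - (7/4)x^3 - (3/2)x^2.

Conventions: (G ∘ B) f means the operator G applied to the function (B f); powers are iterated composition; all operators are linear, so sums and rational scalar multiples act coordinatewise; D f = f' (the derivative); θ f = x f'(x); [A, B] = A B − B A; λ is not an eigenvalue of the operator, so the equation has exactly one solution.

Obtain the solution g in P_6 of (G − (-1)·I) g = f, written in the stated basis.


write g with unknown coordinates in the stated basis and equate coefficients in (G − (-1)·I) g = f
solving from the highest basis element down gives g = (8/3)x^5 + 12x^4 + (185/4)x^3 + (549/4)x^2 + (549/2)x + 549/2
check: G g = -(40/3)x^4 - 48x^3 - (555/4)x^2 - (549/2)x - 549/2
so G g − (-1)·g = (8/3)x^5 - (4/3)x^4 - (7/4)x^3 - (3/2)x^2 = f ✓

the result is g(x) = (8/3)x^5 + 12x^4 + (185/4)x^3 + (549/4)x^2 + (549/2)x + 549/2
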